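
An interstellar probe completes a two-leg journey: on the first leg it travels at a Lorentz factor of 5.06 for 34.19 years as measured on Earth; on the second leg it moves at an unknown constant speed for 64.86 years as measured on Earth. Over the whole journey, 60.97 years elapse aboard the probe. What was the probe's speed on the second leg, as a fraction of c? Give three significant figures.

Leg 1: γ = 5.06; τ_1 = 34.19/5.060 = 6.757 years.
Leg 2: speed unknown; τ_2 = 64.86/γ_2.
Total proper time: 6.757 + τ_2 = 60.97, so τ_2 = 60.97 − 6.757 = 54.21 years.
γ_2 = 64.86/54.21 = 1.196; β = √(1 − 1/γ²) = √0.3014.

β = 0.549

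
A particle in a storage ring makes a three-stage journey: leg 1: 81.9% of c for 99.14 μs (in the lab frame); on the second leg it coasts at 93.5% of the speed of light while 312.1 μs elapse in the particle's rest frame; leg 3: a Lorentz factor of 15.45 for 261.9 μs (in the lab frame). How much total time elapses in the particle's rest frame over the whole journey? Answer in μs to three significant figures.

Leg 1: β = 0.819; γ = 1/√(1 − 0.819²) = 1/√0.3292 = 1.743; τ_1 = 99.14/1.743 = 56.89 μs.
Leg 2: 312.1 μs is already measured in the particle's rest frame.
Leg 3: γ = 15.45; τ_3 = 261.9/15.45 = 16.95 μs.
Total: 56.89 + 312.1 + 16.95 μs.

τ = 386 μs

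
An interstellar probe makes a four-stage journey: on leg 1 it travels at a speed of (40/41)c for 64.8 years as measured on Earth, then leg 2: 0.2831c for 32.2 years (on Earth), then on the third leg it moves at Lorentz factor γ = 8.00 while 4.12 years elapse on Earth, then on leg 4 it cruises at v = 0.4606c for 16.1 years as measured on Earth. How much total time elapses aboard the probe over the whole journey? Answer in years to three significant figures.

τ = 59.9 years

Leg 1: γ = 1/√(1 − (40/41)²) = 41/9 ≈ 4.556; τ_1 = 64.8/4.556 = 14.22 years.
Leg 2: γ = 1/√(1 − 0.2831²) = 1/√0.9199 = 1.043; τ_2 = 32.2/1.043 = 30.88 years.
Leg 3: γ = 8.00; τ_3 = 4.12/8.000 = 0.5150 years.
Leg 4: γ = 1/√(1 − 0.4606²) = 1/√0.7878 = 1.127; τ_4 = 16.1/1.127 = 14.29 years.
Total: 14.22 + 30.88 + 0.5150 + 14.29 years.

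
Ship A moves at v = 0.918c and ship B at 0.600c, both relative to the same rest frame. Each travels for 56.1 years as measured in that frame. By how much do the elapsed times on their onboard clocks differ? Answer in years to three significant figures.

A: γ = 1/√(1 − 0.918²) = 1/√0.1573 = 2.522; τ_A = 56.1/2.522 = 22.25 years.
B: γ = 1/√(1 − 0.600²) = 5/4 = 1.250; τ_B = 56.1/1.250 = 44.88 years.

|τ_A − τ_B| = 22.6 years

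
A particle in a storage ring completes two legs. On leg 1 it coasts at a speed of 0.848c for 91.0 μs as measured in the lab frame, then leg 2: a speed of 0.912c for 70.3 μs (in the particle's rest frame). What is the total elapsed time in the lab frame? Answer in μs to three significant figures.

Leg 1: 91.0 μs is already measured in the lab frame.
Leg 2: γ = 1/√(1 − 0.912²) = 1/√0.1683 = 2.438; Δt_2 = 2.438 × 70.3 = 171.4 μs.
Total: 91.00 + 171.4 μs.

Δt = 262 μs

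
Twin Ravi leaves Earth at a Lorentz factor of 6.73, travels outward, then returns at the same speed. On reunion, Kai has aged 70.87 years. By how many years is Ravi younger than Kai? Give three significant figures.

Δt − τ = 60.3 years

γ = 6.73
Ravi's elapsed proper time: τ = 70.87/6.730 = 10.53 years.
Age gap = Δt − τ = 70.87 − 10.53 years.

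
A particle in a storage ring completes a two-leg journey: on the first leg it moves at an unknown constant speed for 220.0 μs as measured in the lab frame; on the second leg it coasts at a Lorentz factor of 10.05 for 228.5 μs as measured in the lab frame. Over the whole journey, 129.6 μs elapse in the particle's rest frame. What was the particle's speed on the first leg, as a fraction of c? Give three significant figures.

Leg 1: speed unknown; τ_1 = 220.0/γ_1.
Leg 2: γ = 10.05; τ_2 = 228.5/10.05 = 22.74 μs.
Total proper time: τ_1 + 22.74 = 129.6, so τ_1 = 129.6 − 22.74 = 106.9 μs.
γ_1 = 220.0/106.9 = 2.059; β = √(1 − 1/γ²) = √0.7641.

β = 0.874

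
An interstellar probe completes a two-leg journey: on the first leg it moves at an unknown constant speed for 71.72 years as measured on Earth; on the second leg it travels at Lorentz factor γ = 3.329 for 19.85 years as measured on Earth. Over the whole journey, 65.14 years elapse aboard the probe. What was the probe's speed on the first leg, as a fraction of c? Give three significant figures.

β = 0.565

Leg 1: speed unknown; τ_1 = 71.72/γ_1.
Leg 2: γ = 3.329; τ_2 = 19.85/3.329 = 5.963 years.
Total proper time: τ_1 + 5.963 = 65.14, so τ_1 = 65.14 − 5.963 = 59.18 years.
γ_1 = 71.72/59.18 = 1.212; β = √(1 − 1/γ²) = √0.3192.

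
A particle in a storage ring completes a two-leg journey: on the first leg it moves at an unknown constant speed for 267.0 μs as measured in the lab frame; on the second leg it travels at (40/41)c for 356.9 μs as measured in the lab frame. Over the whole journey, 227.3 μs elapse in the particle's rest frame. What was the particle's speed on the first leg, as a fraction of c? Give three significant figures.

β = 0.830

Leg 1: speed unknown; τ_1 = 267.0/γ_1.
Leg 2: γ = 1/√(1 − (40/41)²) = 41/9 ≈ 4.556; τ_2 = 356.9/4.556 = 78.34 μs.
Total proper time: τ_1 + 78.34 = 227.3, so τ_1 = 227.3 − 78.34 = 149.0 μs.
γ_1 = 267.0/149.0 = 1.792; β = √(1 − 1/γ²) = √0.6888.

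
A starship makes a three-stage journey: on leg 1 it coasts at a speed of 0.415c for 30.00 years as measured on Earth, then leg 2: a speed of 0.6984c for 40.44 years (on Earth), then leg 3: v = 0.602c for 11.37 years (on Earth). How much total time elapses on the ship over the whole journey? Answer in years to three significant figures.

Leg 1: γ = 1/√(1 − 0.415²) = 1/√0.8278 = 1.099; τ_1 = 30.00/1.099 = 27.29 years.
Leg 2: γ = 1/√(1 − 0.6984²) = 1/√0.5122 = 1.397; τ_2 = 40.44/1.397 = 28.94 years.
Leg 3: γ = 1/√(1 − 0.602²) = 1/√0.6376 = 1.252; τ_3 = 11.37/1.252 = 9.079 years.
Total: 27.29 + 28.94 + 9.079 years.

τ = 65.3 years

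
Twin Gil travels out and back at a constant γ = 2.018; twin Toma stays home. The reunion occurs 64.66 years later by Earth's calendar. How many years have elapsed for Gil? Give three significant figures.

γ = 2.018
Gil's clock measures proper time along the trip: τ = Δt/γ = 64.66/2.018 years.

τ = 32.0 years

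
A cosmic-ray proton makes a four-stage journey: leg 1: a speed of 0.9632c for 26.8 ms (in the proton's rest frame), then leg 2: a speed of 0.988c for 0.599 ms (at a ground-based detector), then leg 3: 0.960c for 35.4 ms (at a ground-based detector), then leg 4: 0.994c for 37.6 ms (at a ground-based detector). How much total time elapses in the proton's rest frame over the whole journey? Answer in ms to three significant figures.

τ = 40.9 ms

Leg 1: 26.8 ms is already measured in the proton's rest frame.
Leg 2: γ = 1/√(1 − 0.988²) = 1/√0.02386 = 6.474; τ_2 = 0.599/6.474 = 0.09252 ms.
Leg 3: γ = 1/√(1 − 0.960²) = 25/7 ≈ 3.571; τ_3 = 35.4/3.571 = 9.912 ms.
Leg 4: γ = 1/√(1 − 0.994²) = 1/√0.01196 = 9.142; τ_4 = 37.6/9.142 = 4.113 ms.
Total: 26.80 + 0.09252 + 9.912 + 4.113 ms.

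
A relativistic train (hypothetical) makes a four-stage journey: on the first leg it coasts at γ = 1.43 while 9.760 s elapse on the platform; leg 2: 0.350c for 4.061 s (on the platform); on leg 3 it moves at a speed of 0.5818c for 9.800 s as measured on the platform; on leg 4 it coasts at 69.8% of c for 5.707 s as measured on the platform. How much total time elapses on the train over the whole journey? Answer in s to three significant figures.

τ = 22.7 s

Leg 1: γ = 1.43; τ_1 = 9.760/1.430 = 6.825 s.
Leg 2: γ = 1/√(1 − 0.350²) = 1/√0.8775 = 1.068; τ_2 = 4.061/1.068 = 3.804 s.
Leg 3: γ = 1/√(1 − 0.5818²) = 1/√0.6615 = 1.230; τ_3 = 9.800/1.230 = 7.971 s.
Leg 4: β = 0.698; γ = 1/√(1 − 0.698²) = 1/√0.5128 = 1.396; τ_4 = 5.707/1.396 = 4.087 s.
Total: 6.825 + 3.804 + 7.971 + 4.087 s.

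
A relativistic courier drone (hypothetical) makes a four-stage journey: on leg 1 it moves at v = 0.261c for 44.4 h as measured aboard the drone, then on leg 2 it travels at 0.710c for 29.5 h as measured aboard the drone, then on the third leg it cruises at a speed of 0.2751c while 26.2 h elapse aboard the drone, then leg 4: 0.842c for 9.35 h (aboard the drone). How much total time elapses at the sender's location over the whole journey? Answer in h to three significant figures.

Leg 1: γ = 1/√(1 − 0.261²) = 1/√0.9319 = 1.036; Δt_1 = 1.036 × 44.4 = 45.99 h.
Leg 2: γ = 1/√(1 − 0.710²) = 1/√0.4959 = 1.420; Δt_2 = 1.420 × 29.5 = 41.89 h.
Leg 3: γ = 1/√(1 − 0.2751²) = 1/√0.9243 = 1.040; Δt_3 = 1.040 × 26.2 = 27.25 h.
Leg 4: γ = 1/√(1 − 0.842²) = 1/√0.2910 = 1.854; Δt_4 = 1.854 × 9.35 = 17.33 h.
Total: 45.99 + 41.89 + 27.25 + 17.33 h.

Δt = 132 h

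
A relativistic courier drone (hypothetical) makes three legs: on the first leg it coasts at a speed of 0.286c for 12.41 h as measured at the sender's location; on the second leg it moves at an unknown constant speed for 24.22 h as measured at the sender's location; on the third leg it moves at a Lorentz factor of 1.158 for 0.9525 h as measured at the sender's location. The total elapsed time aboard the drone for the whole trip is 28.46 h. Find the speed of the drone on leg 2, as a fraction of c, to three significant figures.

Leg 1: γ = 1/√(1 − 0.286²) = 1/√0.9182 = 1.044; τ_1 = 12.41/1.044 = 11.89 h.
Leg 2: speed unknown; τ_2 = 24.22/γ_2.
Leg 3: γ = 1.158; τ_3 = 0.9525/1.158 = 0.8225 h.
Total proper time: 11.89 + τ_2 + 0.8225 = 28.46, so τ_2 = 28.46 − 12.71 = 15.75 h.
γ_2 = 24.22/15.75 = 1.538; β = √(1 − 1/γ²) = √0.5773.

β = 0.760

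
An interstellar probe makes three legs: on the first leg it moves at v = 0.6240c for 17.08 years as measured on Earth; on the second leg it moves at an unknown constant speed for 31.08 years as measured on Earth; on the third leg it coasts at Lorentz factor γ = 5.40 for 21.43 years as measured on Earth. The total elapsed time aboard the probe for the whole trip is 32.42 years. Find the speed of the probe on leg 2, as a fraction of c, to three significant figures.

β = 0.874

Leg 1: γ = 1/√(1 − 0.6240²) = 1/√0.6106 = 1.280; τ_1 = 17.08/1.280 = 13.35 years.
Leg 2: speed unknown; τ_2 = 31.08/γ_2.
Leg 3: γ = 5.40; τ_3 = 21.43/5.400 = 3.969 years.
Total proper time: 13.35 + τ_2 + 3.969 = 32.42, so τ_2 = 32.42 − 17.32 = 15.10 years.
γ_2 = 31.08/15.10 = 2.058; β = √(1 − 1/γ²) = √0.7638.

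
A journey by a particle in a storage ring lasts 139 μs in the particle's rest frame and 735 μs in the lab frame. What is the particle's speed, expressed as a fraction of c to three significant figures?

β = 0.982

The proper time is measured in the particle's rest frame (both events occur at the particle's location); Δt is measured in the lab frame. γ = Δt/τ = 735/139 = 5.288.
β = √(1 − 1/γ²) = √(1 − 0.03576) = √0.9642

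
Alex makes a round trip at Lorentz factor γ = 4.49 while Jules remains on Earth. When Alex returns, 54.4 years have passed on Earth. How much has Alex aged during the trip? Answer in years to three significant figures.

γ = 4.49
Alex's clock measures proper time along the trip: τ = Δt/γ = 54.4/4.490 years.

τ = 12.1 years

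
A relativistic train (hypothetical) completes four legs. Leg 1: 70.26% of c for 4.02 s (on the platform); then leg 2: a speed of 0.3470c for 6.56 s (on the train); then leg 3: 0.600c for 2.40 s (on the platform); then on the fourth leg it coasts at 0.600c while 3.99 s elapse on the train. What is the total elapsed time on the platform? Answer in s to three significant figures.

Δt = 18.4 s

Leg 1: 4.02 s is already measured on the platform.
Leg 2: γ = 1/√(1 − 0.3470²) = 1/√0.8796 = 1.066; Δt_2 = 1.066 × 6.56 = 6.995 s.
Leg 3: 2.40 s is already measured on the platform.
Leg 4: γ = 1/√(1 − 0.600²) = 5/4 = 1.250; Δt_4 = 1.250 × 3.99 = 4.988 s.
Total: 4.020 + 6.995 + 2.400 + 4.988 s.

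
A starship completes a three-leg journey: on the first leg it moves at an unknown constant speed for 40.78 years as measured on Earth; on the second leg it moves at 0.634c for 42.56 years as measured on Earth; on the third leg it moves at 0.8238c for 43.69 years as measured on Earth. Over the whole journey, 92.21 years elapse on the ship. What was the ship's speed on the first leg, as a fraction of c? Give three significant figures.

Leg 1: speed unknown; τ_1 = 40.78/γ_1.
Leg 2: γ = 1/√(1 − 0.634²) = 1/√0.5980 = 1.293; τ_2 = 42.56/1.293 = 32.91 years.
Leg 3: γ = 1/√(1 − 0.8238²) = 1/√0.3214 = 1.764; τ_3 = 43.69/1.764 = 24.77 years.
Total proper time: τ_1 + 32.91 + 24.77 = 92.21, so τ_1 = 92.21 − 57.68 = 34.53 years.
γ_1 = 40.78/34.53 = 1.181; β = √(1 − 1/γ²) = √0.2830.

β = 0.532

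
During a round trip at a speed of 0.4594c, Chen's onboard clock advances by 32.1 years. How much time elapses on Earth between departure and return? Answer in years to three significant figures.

γ = 1/√(1 − 0.4594²) = 1/√0.7890 = 1.126
Earth-frame duration is the dilated interval: Δt = γτ = 1.126 × 32.1 years.

Δt = 36.1 years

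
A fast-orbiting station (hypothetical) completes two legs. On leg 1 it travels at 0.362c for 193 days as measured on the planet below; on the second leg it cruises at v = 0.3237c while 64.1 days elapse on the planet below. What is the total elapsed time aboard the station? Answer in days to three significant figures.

τ = 241 days

Leg 1: γ = 1/√(1 − 0.362²) = 1/√0.8690 = 1.073; τ_1 = 193/1.073 = 179.9 days.
Leg 2: γ = 1/√(1 − 0.3237²) = 1/√0.8952 = 1.057; τ_2 = 64.1/1.057 = 60.65 days.
Total: 179.9 + 60.65 days.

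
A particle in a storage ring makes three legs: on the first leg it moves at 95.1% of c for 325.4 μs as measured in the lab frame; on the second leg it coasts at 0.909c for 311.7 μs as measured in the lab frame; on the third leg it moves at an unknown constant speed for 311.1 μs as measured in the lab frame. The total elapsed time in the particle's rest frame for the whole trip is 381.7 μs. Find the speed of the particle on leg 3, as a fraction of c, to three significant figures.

Leg 1: β = 0.951; γ = 1/√(1 − 0.951²) = 1/√0.09560 = 3.234; τ_1 = 325.4/3.234 = 100.6 μs.
Leg 2: γ = 1/√(1 − 0.909²) = 1/√0.1737 = 2.399; τ_2 = 311.7/2.399 = 129.9 μs.
Leg 3: speed unknown; τ_3 = 311.1/γ_3.
Total proper time: 100.6 + 129.9 + τ_3 = 381.7, so τ_3 = 381.7 − 230.5 = 151.2 μs.
γ_3 = 311.1/151.2 = 2.058; β = √(1 − 1/γ²) = √0.7639.

β = 0.874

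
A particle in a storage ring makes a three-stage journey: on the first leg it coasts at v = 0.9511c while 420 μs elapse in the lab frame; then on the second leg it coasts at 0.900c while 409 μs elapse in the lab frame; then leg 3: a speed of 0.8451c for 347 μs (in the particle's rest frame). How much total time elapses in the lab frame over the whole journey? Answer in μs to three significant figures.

Δt = 1480 μs

Leg 1: 420 μs is already measured in the lab frame.
Leg 2: 409 μs is already measured in the lab frame.
Leg 3: γ = 1/√(1 − 0.8451²) = 1/√0.2858 = 1.871; Δt_3 = 1.871 × 347 = 649.1 μs.
Total: 420.0 + 409.0 + 649.1 μs.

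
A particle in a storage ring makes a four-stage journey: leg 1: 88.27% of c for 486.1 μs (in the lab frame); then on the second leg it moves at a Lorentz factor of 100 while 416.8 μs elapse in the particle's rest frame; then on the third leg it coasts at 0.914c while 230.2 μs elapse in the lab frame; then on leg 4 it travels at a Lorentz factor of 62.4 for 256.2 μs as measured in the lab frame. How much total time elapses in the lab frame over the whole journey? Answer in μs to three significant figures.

Leg 1: 486.1 μs is already measured in the lab frame.
Leg 2: γ = 100; Δt_2 = 100.0 × 416.8 = 4.168×10⁴ μs.
Leg 3: 230.2 μs is already measured in the lab frame.
Leg 4: 256.2 μs is already measured in the lab frame.
Total: 486.1 + 4.168×10⁴ + 230.2 + 256.2 μs.

Δt = 4.27×10⁴ μs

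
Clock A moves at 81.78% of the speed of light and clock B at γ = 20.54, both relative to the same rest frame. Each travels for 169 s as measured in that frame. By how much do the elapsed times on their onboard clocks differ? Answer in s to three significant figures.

|τ_A − τ_B| = 89.0 s

A: β = 0.8178; γ = 1/√(1 − 0.8178²) = 1/√0.3312 = 1.738; τ_A = 169/1.738 = 97.26 s.
B: γ = 20.54; τ_B = 169/20.54 = 8.228 s.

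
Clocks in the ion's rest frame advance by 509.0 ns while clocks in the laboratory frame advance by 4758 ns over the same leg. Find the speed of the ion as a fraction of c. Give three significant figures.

The proper time is measured in the ion's rest frame (both events occur at the ion's location); Δt is measured in the laboratory frame. γ = Δt/τ = 4758/509.0 = 9.348.
β = √(1 − 1/γ²) = √(1 − 0.01144) = √0.9886

v = 0.994c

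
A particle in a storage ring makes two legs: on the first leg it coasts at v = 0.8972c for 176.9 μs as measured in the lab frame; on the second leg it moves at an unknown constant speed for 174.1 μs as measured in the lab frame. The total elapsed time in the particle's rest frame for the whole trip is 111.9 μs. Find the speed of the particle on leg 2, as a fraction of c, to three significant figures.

β = 0.981

Leg 1: γ = 1/√(1 − 0.8972²) = 1/√0.1950 = 2.264; τ_1 = 176.9/2.264 = 78.12 μs.
Leg 2: speed unknown; τ_2 = 174.1/γ_2.
Total proper time: 78.12 + τ_2 = 111.9, so τ_2 = 111.9 − 78.12 = 33.78 μs.
γ_2 = 174.1/33.78 = 5.154; β = √(1 − 1/γ²) = √0.9624.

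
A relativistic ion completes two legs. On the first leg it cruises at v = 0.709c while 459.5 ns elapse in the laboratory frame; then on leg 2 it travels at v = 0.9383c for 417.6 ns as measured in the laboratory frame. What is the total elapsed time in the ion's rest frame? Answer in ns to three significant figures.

Leg 1: γ = 1/√(1 − 0.709²) = 1/√0.4973 = 1.418; τ_1 = 459.5/1.418 = 324.0 ns.
Leg 2: γ = 1/√(1 − 0.9383²) = 1/√0.1196 = 2.892; τ_2 = 417.6/2.892 = 144.4 ns.
Total: 324.0 + 144.4 ns.

τ = 468 ns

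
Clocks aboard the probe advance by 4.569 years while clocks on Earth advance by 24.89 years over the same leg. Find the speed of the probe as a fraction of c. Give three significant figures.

The proper time is measured aboard the probe (both events occur at the probe's location); Δt is measured on Earth. γ = Δt/τ = 24.89/4.569 = 5.448.
β = √(1 − 1/γ²) = √(1 − 0.03370) = √0.9663

v = 0.983c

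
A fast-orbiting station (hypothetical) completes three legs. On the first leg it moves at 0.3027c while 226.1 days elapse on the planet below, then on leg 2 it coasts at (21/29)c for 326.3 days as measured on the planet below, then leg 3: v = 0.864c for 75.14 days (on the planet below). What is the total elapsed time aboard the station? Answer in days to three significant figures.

Leg 1: γ = 1/√(1 − 0.3027²) = 1/√0.9084 = 1.049; τ_1 = 226.1/1.049 = 215.5 days.
Leg 2: γ = 1/√(1 − (21/29)²) = 29/20 = 1.450; τ_2 = 326.3/1.450 = 225.0 days.
Leg 3: γ = 1/√(1 − 0.864²) = 1/√0.2535 = 1.986; τ_3 = 75.14/1.986 = 37.83 days.
Total: 215.5 + 225.0 + 37.83 days.

τ = 478 days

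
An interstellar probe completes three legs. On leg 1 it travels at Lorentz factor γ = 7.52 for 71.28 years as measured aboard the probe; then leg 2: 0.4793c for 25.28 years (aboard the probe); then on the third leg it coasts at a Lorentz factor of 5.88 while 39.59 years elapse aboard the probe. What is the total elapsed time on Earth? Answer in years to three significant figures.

Δt = 798 years

Leg 1: γ = 7.52; Δt_1 = 7.520 × 71.28 = 536.0 years.
Leg 2: γ = 1/√(1 − 0.4793²) = 1/√0.7703 = 1.139; Δt_2 = 1.139 × 25.28 = 28.80 years.
Leg 3: γ = 5.88; Δt_3 = 5.880 × 39.59 = 232.8 years.
Total: 536.0 + 28.80 + 232.8 years.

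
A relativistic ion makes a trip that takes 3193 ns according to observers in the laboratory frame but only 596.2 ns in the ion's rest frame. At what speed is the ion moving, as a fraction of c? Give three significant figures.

v = 0.982c

The proper time is measured in the ion's rest frame (both events occur at the ion's location); Δt is measured in the laboratory frame. γ = Δt/τ = 3193/596.2 = 5.356.
β = √(1 − 1/γ²) = √(1 − 0.03486) = √0.9651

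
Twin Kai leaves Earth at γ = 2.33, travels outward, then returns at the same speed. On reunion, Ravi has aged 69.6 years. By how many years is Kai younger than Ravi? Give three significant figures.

γ = 2.33
Kai's elapsed proper time: τ = 69.6/2.330 = 29.87 years.
Age gap = Δt − τ = 69.6 − 29.87 years.

Δt − τ = 39.7 years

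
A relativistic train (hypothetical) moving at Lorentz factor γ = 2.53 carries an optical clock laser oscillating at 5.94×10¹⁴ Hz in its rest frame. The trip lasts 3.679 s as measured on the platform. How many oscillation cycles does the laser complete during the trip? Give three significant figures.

N = 8.64×10¹⁴

γ = 2.53
The oscillator's own cycle count is N = f × τ where τ is the proper time on the train. τ = Δt/γ = 3.679/2.530 = 1.454 s = 1.454×10⁰ s.
N = 5.94×10¹⁴ × 1.454×10⁰ = 8.638×10¹⁴.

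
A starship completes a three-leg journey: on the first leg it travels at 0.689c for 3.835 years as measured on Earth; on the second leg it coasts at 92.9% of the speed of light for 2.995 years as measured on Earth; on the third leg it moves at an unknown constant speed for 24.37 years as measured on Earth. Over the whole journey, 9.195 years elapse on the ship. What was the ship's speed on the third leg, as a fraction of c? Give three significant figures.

Leg 1: γ = 1/√(1 − 0.689²) = 1/√0.5253 = 1.380; τ_1 = 3.835/1.380 = 2.779 years.
Leg 2: β = 0.929; γ = 1/√(1 − 0.929²) = 1/√0.1370 = 2.702; τ_2 = 2.995/2.702 = 1.108 years.
Leg 3: speed unknown; τ_3 = 24.37/γ_3.
Total proper time: 2.779 + 1.108 + τ_3 = 9.195, so τ_3 = 9.195 − 3.888 = 5.307 years.
γ_3 = 24.37/5.307 = 4.592; β = √(1 − 1/γ²) = √0.9526.

β = 0.976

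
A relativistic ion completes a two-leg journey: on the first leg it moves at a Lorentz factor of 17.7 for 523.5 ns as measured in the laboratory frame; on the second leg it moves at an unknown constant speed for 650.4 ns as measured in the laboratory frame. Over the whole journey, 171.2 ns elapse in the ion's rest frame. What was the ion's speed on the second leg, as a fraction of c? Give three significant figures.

Leg 1: γ = 17.7; τ_1 = 523.5/17.70 = 29.58 ns.
Leg 2: speed unknown; τ_2 = 650.4/γ_2.
Total proper time: 29.58 + τ_2 = 171.2, so τ_2 = 171.2 − 29.58 = 141.6 ns.
γ_2 = 650.4/141.6 = 4.592; β = √(1 − 1/γ²) = √0.9526.

β = 0.976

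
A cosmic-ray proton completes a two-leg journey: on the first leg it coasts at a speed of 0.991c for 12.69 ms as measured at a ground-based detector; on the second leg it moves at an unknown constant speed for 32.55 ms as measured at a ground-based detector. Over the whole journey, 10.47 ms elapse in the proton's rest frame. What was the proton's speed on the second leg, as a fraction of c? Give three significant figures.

Leg 1: γ = 1/√(1 − 0.991²) = 1/√0.01792 = 7.470; τ_1 = 12.69/7.470 = 1.699 ms.
Leg 2: speed unknown; τ_2 = 32.55/γ_2.
Total proper time: 1.699 + τ_2 = 10.47, so τ_2 = 10.47 − 1.699 = 8.771 ms.
γ_2 = 32.55/8.771 = 3.711; β = √(1 − 1/γ²) = √0.9274.

β = 0.963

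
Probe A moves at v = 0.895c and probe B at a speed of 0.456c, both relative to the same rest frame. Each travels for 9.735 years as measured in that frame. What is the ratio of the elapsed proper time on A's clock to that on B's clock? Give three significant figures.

τ_A/τ_B = 0.501

A: γ = 1/√(1 − 0.895²) = 1/√0.1990 = 2.242. B: γ = 1/√(1 − 0.456²) = 1/√0.7921 = 1.124.
τ_A/τ_B = γ_B/γ_A = 1.124/2.242 = 0.5012, so τ_A/τ_B = 0.5012.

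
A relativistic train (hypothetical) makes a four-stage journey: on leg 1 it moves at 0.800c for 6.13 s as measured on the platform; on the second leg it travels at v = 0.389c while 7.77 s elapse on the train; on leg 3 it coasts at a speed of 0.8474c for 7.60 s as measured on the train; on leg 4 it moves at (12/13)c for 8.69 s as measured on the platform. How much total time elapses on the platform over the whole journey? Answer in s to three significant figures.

Δt = 37.6 s

Leg 1: 6.13 s is already measured on the platform.
Leg 2: γ = 1/√(1 − 0.389²) = 1/√0.8487 = 1.085; Δt_2 = 1.085 × 7.77 = 8.434 s.
Leg 3: γ = 1/√(1 − 0.8474²) = 1/√0.2819 = 1.883; Δt_3 = 1.883 × 7.60 = 14.31 s.
Leg 4: 8.69 s is already measured on the platform.
Total: 6.130 + 8.434 + 14.31 + 8.690 s.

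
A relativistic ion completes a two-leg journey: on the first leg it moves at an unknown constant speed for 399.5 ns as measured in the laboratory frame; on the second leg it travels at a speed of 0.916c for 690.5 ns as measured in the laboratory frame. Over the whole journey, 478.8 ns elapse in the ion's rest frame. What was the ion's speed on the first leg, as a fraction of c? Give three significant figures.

β = 0.863

Leg 1: speed unknown; τ_1 = 399.5/γ_1.
Leg 2: γ = 1/√(1 − 0.916²) = 1/√0.1609 = 2.493; τ_2 = 690.5/2.493 = 277.0 ns.
Total proper time: τ_1 + 277.0 = 478.8, so τ_1 = 478.8 − 277.0 = 201.8 ns.
γ_1 = 399.5/201.8 = 1.980; β = √(1 − 1/γ²) = √0.7449.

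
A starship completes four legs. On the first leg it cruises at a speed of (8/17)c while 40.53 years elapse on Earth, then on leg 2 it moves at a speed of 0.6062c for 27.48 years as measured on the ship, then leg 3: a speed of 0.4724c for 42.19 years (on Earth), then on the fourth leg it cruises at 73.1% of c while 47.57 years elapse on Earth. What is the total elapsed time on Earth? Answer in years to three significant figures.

Δt = 165 years

Leg 1: 40.53 years is already measured on Earth.
Leg 2: γ = 1/√(1 − 0.6062²) = 1/√0.6325 = 1.257; Δt_2 = 1.257 × 27.48 = 34.55 years.
Leg 3: 42.19 years is already measured on Earth.
Leg 4: 47.57 years is already measured on Earth.
Total: 40.53 + 34.55 + 42.19 + 47.57 years.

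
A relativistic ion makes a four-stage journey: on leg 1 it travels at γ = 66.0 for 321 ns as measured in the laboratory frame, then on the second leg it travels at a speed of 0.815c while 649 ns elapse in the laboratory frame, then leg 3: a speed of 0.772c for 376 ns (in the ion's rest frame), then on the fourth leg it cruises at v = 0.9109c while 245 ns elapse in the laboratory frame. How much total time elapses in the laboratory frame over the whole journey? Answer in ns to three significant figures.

Δt = 1810 ns

Leg 1: 321 ns is already measured in the laboratory frame.
Leg 2: 649 ns is already measured in the laboratory frame.
Leg 3: γ = 1/√(1 − 0.772²) = 1/√0.4040 = 1.573; Δt_3 = 1.573 × 376 = 591.5 ns.
Leg 4: 245 ns is already measured in the laboratory frame.
Total: 321.0 + 649.0 + 591.5 + 245.0 ns.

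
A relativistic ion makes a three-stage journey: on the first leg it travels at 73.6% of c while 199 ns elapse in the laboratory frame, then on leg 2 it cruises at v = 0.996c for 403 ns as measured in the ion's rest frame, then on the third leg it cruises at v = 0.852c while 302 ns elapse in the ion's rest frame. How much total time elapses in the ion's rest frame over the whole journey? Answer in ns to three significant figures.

Leg 1: β = 0.736; γ = 1/√(1 − 0.736²) = 1/√0.4583 = 1.477; τ_1 = 199/1.477 = 134.7 ns.
Leg 2: 403 ns is already measured in the ion's rest frame.
Leg 3: 302 ns is already measured in the ion's rest frame.
Total: 134.7 + 403.0 + 302.0 ns.

τ = 840 ns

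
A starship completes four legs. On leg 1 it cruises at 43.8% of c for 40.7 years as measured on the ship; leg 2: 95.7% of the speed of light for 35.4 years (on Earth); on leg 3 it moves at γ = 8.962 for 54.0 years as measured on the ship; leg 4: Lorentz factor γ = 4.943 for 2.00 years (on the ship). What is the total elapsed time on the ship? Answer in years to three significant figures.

τ = 107 years

Leg 1: 40.7 years is already measured on the ship.
Leg 2: β = 0.957; γ = 1/√(1 − 0.957²) = 1/√0.08415 = 3.447; τ_2 = 35.4/3.447 = 10.27 years.
Leg 3: 54.0 years is already measured on the ship.
Leg 4: 2.00 years is already measured on the ship.
Total: 40.70 + 10.27 + 54.00 + 2.000 years.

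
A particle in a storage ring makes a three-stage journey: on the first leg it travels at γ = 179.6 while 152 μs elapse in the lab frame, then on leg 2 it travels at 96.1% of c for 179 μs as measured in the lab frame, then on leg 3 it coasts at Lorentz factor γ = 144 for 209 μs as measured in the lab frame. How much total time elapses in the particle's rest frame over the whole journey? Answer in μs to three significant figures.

τ = 51.8 μs

Leg 1: γ = 179.6; τ_1 = 152/179.6 = 0.8463 μs.
Leg 2: β = 0.961; γ = 1/√(1 − 0.961²) = 1/√0.07648 = 3.616; τ_2 = 179/3.616 = 49.50 μs.
Leg 3: γ = 144; τ_3 = 209/144.0 = 1.451 μs.
Total: 0.8463 + 49.50 + 1.451 μs.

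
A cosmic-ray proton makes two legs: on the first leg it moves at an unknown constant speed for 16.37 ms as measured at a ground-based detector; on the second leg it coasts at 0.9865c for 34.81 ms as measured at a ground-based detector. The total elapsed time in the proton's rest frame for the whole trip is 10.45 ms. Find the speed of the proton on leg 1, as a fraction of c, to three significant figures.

Leg 1: speed unknown; τ_1 = 16.37/γ_1.
Leg 2: γ = 1/√(1 − 0.9865²) = 1/√0.02682 = 6.106; τ_2 = 34.81/6.106 = 5.701 ms.
Total proper time: τ_1 + 5.701 = 10.45, so τ_1 = 10.45 − 5.701 = 4.749 ms.
γ_1 = 16.37/4.749 = 3.447; β = √(1 − 1/γ²) = √0.9158.

β = 0.957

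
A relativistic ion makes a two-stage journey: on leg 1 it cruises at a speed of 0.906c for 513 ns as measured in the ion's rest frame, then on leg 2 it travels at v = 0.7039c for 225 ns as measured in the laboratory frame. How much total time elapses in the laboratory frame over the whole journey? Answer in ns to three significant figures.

Leg 1: γ = 1/√(1 − 0.906²) = 1/√0.1792 = 2.363; Δt_1 = 2.363 × 513 = 1212 ns.
Leg 2: 225 ns is already measured in the laboratory frame.
Total: 1212 + 225.0 ns.

Δt = 1440 ns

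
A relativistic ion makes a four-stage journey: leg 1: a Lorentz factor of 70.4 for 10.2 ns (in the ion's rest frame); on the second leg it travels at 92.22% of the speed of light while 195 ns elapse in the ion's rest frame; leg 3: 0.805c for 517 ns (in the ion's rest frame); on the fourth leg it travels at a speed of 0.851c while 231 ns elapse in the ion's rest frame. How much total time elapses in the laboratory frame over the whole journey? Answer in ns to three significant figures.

Δt = 2530 ns

Leg 1: γ = 70.4; Δt_1 = 70.40 × 10.2 = 718.1 ns.
Leg 2: β = 0.9222; γ = 1/√(1 − 0.9222²) = 1/√0.1495 = 2.586; Δt_2 = 2.586 × 195 = 504.2 ns.
Leg 3: γ = 1/√(1 − 0.805²) = 1/√0.3520 = 1.686; Δt_3 = 1.686 × 517 = 871.4 ns.
Leg 4: γ = 1/√(1 − 0.851²) = 1/√0.2758 = 1.904; Δt_4 = 1.904 × 231 = 439.9 ns.
Total: 718.1 + 504.2 + 871.4 + 439.9 ns.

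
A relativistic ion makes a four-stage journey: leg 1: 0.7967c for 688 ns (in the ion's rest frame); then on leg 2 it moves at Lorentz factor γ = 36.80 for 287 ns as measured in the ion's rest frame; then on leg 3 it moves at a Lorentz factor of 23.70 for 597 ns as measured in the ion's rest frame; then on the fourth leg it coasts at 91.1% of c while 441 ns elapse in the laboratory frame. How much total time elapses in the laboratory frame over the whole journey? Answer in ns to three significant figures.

Leg 1: γ = 1/√(1 − 0.7967²) = 1/√0.3653 = 1.655; Δt_1 = 1.655 × 688 = 1138 ns.
Leg 2: γ = 36.80; Δt_2 = 36.80 × 287 = 1.056×10⁴ ns.
Leg 3: γ = 23.70; Δt_3 = 23.70 × 597 = 1.415×10⁴ ns.
Leg 4: 441 ns is already measured in the laboratory frame.
Total: 1138 + 1.056×10⁴ + 1.415×10⁴ + 441.0 ns.

Δt = 2.63×10⁴ ns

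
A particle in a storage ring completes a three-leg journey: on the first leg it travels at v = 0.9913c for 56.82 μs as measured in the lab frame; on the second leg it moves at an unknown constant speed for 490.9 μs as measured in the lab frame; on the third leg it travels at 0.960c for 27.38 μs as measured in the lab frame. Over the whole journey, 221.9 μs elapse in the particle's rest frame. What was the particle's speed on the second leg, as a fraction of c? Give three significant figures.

β = 0.907

Leg 1: γ = 1/√(1 − 0.9913²) = 1/√0.01732 = 7.598; τ_1 = 56.82/7.598 = 7.479 μs.
Leg 2: speed unknown; τ_2 = 490.9/γ_2.
Leg 3: γ = 1/√(1 − 0.960²) = 25/7 ≈ 3.571; τ_3 = 27.38/3.571 = 7.666 μs.
Total proper time: 7.479 + τ_2 + 7.666 = 221.9, so τ_2 = 221.9 − 15.15 = 206.8 μs.
γ_2 = 490.9/206.8 = 2.374; β = √(1 − 1/γ²) = √0.8226.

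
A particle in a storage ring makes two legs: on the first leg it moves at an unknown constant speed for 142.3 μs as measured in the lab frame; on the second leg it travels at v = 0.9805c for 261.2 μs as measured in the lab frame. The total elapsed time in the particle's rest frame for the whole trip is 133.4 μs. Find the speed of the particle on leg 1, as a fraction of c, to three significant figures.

Leg 1: speed unknown; τ_1 = 142.3/γ_1.
Leg 2: γ = 1/√(1 − 0.9805²) = 1/√0.03862 = 5.089; τ_2 = 261.2/5.089 = 51.33 μs.
Total proper time: τ_1 + 51.33 = 133.4, so τ_1 = 133.4 − 51.33 = 82.07 μs.
γ_1 = 142.3/82.07 = 1.734; β = √(1 − 1/γ²) = √0.6674.

β = 0.817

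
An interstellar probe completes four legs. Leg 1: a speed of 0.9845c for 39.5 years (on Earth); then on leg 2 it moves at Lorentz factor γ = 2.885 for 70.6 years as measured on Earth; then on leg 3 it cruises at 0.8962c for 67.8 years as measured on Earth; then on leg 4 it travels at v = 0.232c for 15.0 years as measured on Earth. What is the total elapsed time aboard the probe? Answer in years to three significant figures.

τ = 76.1 years

Leg 1: γ = 1/√(1 − 0.9845²) = 1/√0.03076 = 5.702; τ_1 = 39.5/5.702 = 6.928 years.
Leg 2: γ = 2.885; τ_2 = 70.6/2.885 = 24.47 years.
Leg 3: γ = 1/√(1 − 0.8962²) = 1/√0.1968 = 2.254; τ_3 = 67.8/2.254 = 30.08 years.
Leg 4: γ = 1/√(1 − 0.232²) = 1/√0.9462 = 1.028; τ_4 = 15.0/1.028 = 14.59 years.
Total: 6.928 + 24.47 + 30.08 + 14.59 years.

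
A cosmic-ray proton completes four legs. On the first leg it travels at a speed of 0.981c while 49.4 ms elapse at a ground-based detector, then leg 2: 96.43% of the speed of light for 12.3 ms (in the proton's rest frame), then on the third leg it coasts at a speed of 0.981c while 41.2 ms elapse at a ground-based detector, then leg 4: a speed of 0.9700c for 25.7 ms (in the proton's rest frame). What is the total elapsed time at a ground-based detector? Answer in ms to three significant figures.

Leg 1: 49.4 ms is already measured at a ground-based detector.
Leg 2: β = 0.9643; γ = 1/√(1 − 0.9643²) = 1/√0.07013 = 3.776; Δt_2 = 3.776 × 12.3 = 46.45 ms.
Leg 3: 41.2 ms is already measured at a ground-based detector.
Leg 4: γ = 1/√(1 − 0.9700²) = 1/√0.05910 = 4.113; Δt_4 = 4.113 × 25.7 = 105.7 ms.
Total: 49.40 + 46.45 + 41.20 + 105.7 ms.

Δt = 243 ms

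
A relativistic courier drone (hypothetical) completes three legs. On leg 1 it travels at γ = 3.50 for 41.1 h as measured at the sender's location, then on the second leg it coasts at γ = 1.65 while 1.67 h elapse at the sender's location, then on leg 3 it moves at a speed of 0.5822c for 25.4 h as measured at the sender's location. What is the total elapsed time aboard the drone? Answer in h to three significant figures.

τ = 33.4 h

Leg 1: γ = 3.50; τ_1 = 41.1/3.500 = 11.74 h.
Leg 2: γ = 1.65; τ_2 = 1.67/1.650 = 1.012 h.
Leg 3: γ = 1/√(1 − 0.5822²) = 1/√0.6610 = 1.230; τ_3 = 25.4/1.230 = 20.65 h.
Total: 11.74 + 1.012 + 20.65 h.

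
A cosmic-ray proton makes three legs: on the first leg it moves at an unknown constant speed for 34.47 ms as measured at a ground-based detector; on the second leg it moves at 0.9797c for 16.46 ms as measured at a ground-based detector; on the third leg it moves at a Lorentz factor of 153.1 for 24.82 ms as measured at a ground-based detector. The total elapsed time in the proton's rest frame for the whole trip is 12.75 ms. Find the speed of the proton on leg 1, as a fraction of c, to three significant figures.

Leg 1: speed unknown; τ_1 = 34.47/γ_1.
Leg 2: γ = 1/√(1 − 0.9797²) = 1/√0.04019 = 4.988; τ_2 = 16.46/4.988 = 3.300 ms.
Leg 3: γ = 153.1; τ_3 = 24.82/153.1 = 0.1621 ms.
Total proper time: τ_1 + 3.300 + 0.1621 = 12.75, so τ_1 = 12.75 − 3.462 = 9.288 ms.
γ_1 = 34.47/9.288 = 3.711; β = √(1 − 1/γ²) = √0.9274.

β = 0.963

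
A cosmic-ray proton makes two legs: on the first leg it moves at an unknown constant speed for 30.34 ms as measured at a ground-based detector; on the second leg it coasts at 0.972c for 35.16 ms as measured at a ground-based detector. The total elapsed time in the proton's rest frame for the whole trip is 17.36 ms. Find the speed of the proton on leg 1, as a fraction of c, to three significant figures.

β = 0.954

Leg 1: speed unknown; τ_1 = 30.34/γ_1.
Leg 2: γ = 1/√(1 − 0.972²) = 1/√0.05522 = 4.256; τ_2 = 35.16/4.256 = 8.262 ms.
Total proper time: τ_1 + 8.262 = 17.36, so τ_1 = 17.36 − 8.262 = 9.098 ms.
γ_1 = 30.34/9.098 = 3.335; β = √(1 − 1/γ²) = √0.9101.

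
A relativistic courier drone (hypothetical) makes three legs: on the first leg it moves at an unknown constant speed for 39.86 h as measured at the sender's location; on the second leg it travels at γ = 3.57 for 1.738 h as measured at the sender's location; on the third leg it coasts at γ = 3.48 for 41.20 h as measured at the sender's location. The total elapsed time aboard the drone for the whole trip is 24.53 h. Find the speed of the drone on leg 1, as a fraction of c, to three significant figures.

Leg 1: speed unknown; τ_1 = 39.86/γ_1.
Leg 2: γ = 3.57; τ_2 = 1.738/3.570 = 0.4868 h.
Leg 3: γ = 3.48; τ_3 = 41.20/3.480 = 11.84 h.
Total proper time: τ_1 + 0.4868 + 11.84 = 24.53, so τ_1 = 24.53 − 12.33 = 12.20 h.
γ_1 = 39.86/12.20 = 3.266; β = √(1 − 1/γ²) = √0.9063.

β = 0.952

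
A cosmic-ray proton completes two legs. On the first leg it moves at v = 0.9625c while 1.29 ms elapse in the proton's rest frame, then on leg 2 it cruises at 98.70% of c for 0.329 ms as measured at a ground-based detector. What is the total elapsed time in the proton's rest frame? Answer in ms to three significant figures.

Leg 1: 1.29 ms is already measured in the proton's rest frame.
Leg 2: β = 0.9870; γ = 1/√(1 − 0.9870²) = 1/√0.02583 = 6.222; τ_2 = 0.329/6.222 = 0.05288 ms.
Total: 1.290 + 0.05288 ms.

τ = 1.34 ms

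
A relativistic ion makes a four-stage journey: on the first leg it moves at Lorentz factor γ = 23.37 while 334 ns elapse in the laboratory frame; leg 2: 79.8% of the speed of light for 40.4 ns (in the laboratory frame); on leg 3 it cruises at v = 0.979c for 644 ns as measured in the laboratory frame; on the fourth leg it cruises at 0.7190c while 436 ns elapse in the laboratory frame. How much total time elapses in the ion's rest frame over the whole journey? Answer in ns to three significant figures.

Leg 1: γ = 23.37; τ_1 = 334/23.37 = 14.29 ns.
Leg 2: β = 0.798; γ = 1/√(1 − 0.798²) = 1/√0.3632 = 1.659; τ_2 = 40.4/1.659 = 24.35 ns.
Leg 3: γ = 1/√(1 − 0.979²) = 1/√0.04156 = 4.905; τ_3 = 644/4.905 = 131.3 ns.
Leg 4: γ = 1/√(1 − 0.7190²) = 1/√0.4830 = 1.439; τ_4 = 436/1.439 = 303.0 ns.
Total: 14.29 + 24.35 + 131.3 + 303.0 ns.

τ = 473 ns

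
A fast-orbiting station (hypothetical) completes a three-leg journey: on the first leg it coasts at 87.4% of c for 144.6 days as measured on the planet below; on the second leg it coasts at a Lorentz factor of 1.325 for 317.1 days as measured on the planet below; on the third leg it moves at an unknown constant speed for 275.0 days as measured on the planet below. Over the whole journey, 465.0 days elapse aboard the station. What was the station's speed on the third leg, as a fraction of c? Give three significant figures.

β = 0.825

Leg 1: β = 0.874; γ = 1/√(1 − 0.874²) = 1/√0.2361 = 2.058; τ_1 = 144.6/2.058 = 70.26 days.
Leg 2: γ = 1.325; τ_2 = 317.1/1.325 = 239.3 days.
Leg 3: speed unknown; τ_3 = 275.0/γ_3.
Total proper time: 70.26 + 239.3 + τ_3 = 465.0, so τ_3 = 465.0 − 309.6 = 155.4 days.
γ_3 = 275.0/155.4 = 1.769; β = √(1 − 1/γ²) = √0.6806.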